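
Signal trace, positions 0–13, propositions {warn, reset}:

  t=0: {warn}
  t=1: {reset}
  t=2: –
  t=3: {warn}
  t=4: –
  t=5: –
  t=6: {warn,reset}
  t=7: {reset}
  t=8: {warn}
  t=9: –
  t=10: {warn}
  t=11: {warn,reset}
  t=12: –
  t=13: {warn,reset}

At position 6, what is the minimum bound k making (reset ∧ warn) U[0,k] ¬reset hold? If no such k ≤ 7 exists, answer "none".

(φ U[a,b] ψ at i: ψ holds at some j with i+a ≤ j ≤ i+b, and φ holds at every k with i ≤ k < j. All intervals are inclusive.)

none

Need earliest j ≥ 6 with ¬reset, and (reset ∧ warn) at every k in [6,j-1].
  j=6: rhs fails.
  j=7: rhs fails.
  j=8: rhs holds but lhs fails at k=7.
  j=9: rhs holds but lhs fails at k=7.
  j=10: rhs holds but lhs fails at k=7.
  j=11: rhs fails.
  j=12: rhs holds but lhs fails at k=7.
  j=13: rhs fails.
No witness within the range → none.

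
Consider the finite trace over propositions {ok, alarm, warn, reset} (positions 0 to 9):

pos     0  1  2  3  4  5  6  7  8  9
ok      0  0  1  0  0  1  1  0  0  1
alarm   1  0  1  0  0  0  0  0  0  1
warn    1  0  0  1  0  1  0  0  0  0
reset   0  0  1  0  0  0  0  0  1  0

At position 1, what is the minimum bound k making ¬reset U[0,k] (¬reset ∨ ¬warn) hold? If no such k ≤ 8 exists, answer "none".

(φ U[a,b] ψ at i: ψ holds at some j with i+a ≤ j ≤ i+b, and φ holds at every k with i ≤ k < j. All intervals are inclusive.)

0

Need earliest j ≥ 1 with (¬reset ∨ ¬warn), and ¬reset at every k in [1,j-1].
  j=1: rhs holds (empty prefix). k = 0.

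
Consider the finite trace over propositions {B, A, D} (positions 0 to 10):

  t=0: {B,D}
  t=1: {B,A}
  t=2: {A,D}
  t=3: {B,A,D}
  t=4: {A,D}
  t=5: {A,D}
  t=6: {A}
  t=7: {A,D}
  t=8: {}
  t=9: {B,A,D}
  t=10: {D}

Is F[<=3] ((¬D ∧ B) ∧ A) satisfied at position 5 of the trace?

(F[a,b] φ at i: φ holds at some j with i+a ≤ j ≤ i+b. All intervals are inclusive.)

Check ((¬D ∧ B) ∧ A) at each j in [5,8]:
  j=5: false
  j=6: false
  j=7: false
  j=8: false
No position in the window satisfies it → formula fails.

No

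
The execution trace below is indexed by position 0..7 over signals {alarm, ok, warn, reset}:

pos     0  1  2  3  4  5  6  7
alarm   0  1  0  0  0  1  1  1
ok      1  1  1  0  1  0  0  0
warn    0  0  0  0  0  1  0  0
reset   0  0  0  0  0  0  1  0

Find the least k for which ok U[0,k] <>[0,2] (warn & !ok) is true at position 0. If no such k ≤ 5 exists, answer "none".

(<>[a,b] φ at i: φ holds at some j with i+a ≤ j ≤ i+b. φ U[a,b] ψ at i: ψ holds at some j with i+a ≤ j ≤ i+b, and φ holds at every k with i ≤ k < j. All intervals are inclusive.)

Need earliest j ≥ 0 with <>[0,2] (warn & !ok), and ok at every k in [0,j-1].
  j=0: rhs fails.
  j=1: rhs fails.
  j=2: rhs fails.
  j=3: rhs holds; lhs holds on [0,2]. k = 3.

3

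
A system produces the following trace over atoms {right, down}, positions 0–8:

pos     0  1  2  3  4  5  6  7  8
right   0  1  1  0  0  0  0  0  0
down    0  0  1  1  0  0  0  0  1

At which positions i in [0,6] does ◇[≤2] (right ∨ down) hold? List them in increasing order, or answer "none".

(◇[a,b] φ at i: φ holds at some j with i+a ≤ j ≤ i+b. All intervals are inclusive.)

Evaluate at each i in [0,6]:
  i=0: ✓ (witness j=1)
  i=1: ✓ (witness j=1)
  i=2: ✓ (witness j=2)
  i=3: ✓ (witness j=3)
  i=4: ✗ (none in [4,6])
  i=5: ✗ (none in [5,7])
  i=6: ✓ (witness j=8)

0, 1, 2, 3, 6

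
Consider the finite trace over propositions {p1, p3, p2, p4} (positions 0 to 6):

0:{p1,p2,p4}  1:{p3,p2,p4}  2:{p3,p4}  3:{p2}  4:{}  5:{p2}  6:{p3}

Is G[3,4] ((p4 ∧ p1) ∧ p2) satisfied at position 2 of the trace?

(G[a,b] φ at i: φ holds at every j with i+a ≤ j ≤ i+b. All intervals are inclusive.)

Check ((p4 ∧ p1) ∧ p2) at every j in [5,6]:
  j=5: false
  j=6: false
Fails at j=5 → formula fails.

No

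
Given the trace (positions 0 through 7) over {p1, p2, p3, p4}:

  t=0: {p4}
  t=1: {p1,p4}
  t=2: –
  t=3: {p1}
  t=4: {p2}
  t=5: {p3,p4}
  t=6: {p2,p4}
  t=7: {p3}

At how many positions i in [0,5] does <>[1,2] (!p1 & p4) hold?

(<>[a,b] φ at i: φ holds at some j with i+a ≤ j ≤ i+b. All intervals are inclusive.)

3

Evaluate at each i in [0,5]:
  i=0: ✗ (none in [1,2])
  i=1: ✗ (none in [2,3])
  i=2: ✗ (none in [3,4])
  i=3: ✓ (witness j=5)
  i=4: ✓ (witness j=5)
  i=5: ✓ (witness j=6)
Positions where it holds: {3, 4, 5} → 3.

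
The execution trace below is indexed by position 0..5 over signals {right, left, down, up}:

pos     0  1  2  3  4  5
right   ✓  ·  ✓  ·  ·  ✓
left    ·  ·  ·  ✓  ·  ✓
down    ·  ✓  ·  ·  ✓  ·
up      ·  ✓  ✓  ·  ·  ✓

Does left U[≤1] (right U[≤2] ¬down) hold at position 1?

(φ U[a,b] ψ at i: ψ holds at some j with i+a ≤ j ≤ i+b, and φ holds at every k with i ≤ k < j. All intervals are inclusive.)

Need some j in [1,2] with (right U[≤2] ¬down), and left at every k in [1,j-1].
  j=1: (right U[≤2] ¬down) — fails.
  j=2: (right U[≤2] ¬down) holds, but left fails at k=1 → not this j.
No j in the window works → until fails.

False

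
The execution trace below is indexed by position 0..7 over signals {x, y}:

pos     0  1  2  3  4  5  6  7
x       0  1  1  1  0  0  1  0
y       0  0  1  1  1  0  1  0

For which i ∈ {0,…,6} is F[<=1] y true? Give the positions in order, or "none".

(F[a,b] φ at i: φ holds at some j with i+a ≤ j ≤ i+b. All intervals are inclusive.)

Evaluate at each i in [0,6]:
  i=0: ✗ (none in [0,1])
  i=1: ✓ (witness j=2)
  i=2: ✓ (witness j=2)
  i=3: ✓ (witness j=3)
  i=4: ✓ (witness j=4)
  i=5: ✓ (witness j=6)
  i=6: ✓ (witness j=6)

1, 2, 3, 4, 5, 6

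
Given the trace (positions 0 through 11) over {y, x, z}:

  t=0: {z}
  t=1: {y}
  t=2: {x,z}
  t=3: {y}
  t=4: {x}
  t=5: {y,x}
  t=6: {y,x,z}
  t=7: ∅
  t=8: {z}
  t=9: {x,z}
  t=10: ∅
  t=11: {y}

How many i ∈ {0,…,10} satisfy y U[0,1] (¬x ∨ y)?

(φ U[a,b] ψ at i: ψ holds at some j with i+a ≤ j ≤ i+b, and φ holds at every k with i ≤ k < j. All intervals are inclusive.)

8

Evaluate at each i in [0,10]:
  i=0: ✓ (rhs at j=0)
  i=1: ✓ (rhs at j=1)
  i=2: ✗ (lhs fails at k=2 before rhs at j=3)
  i=3: ✓ (rhs at j=3)
  i=4: ✗ (lhs fails at k=4 before rhs at j=5)
  i=5: ✓ (rhs at j=5)
  i=6: ✓ (rhs at j=6)
  i=7: ✓ (rhs at j=7)
  i=8: ✓ (rhs at j=8)
  i=9: ✗ (lhs fails at k=9 before rhs at j=10)
  i=10: ✓ (rhs at j=10)
Positions where it holds: {0, 1, 3, 5, 6, 7, 8, 10} → 8.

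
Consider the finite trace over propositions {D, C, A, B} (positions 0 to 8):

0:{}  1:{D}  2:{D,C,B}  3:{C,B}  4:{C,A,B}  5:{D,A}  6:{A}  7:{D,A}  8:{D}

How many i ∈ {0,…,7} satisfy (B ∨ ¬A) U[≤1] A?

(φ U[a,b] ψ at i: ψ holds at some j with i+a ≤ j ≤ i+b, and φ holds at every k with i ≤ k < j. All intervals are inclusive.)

Evaluate at each i in [0,7]:
  i=0: ✗ (no rhs in [0,1])
  i=1: ✗ (no rhs in [1,2])
  i=2: ✗ (no rhs in [2,3])
  i=3: ✓ (rhs at j=4; lhs holds on [3,3])
  i=4: ✓ (rhs at j=4)
  i=5: ✓ (rhs at j=5)
  i=6: ✓ (rhs at j=6)
  i=7: ✓ (rhs at j=7)
Positions where it holds: {3, 4, 5, 6, 7} → 5.

5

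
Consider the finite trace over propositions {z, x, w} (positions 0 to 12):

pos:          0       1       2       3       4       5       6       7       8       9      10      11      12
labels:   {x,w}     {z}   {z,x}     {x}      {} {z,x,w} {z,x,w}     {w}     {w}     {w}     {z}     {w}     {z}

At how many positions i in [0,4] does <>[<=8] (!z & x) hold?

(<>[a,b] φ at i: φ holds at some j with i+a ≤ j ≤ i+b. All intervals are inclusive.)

4

Evaluate at each i in [0,4]:
  i=0: ✓ (witness j=0)
  i=1: ✓ (witness j=3)
  i=2: ✓ (witness j=3)
  i=3: ✓ (witness j=3)
  i=4: ✗ (none in [4,12])
Positions where it holds: {0, 1, 2, 3} → 4.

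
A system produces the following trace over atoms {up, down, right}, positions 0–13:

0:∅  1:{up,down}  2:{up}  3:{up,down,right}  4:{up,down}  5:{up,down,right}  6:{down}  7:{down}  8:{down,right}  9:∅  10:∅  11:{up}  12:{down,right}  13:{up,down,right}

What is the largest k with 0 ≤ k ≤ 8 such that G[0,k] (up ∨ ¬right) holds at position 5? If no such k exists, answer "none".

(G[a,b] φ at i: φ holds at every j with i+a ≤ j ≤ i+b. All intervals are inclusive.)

2

(up ∨ ¬right) must hold from j=5 onward; find where it first fails.
  j=5: holds
  j=6: holds
  j=7: holds
  j=8: fails
Holds on [5,7], so largest k = 2.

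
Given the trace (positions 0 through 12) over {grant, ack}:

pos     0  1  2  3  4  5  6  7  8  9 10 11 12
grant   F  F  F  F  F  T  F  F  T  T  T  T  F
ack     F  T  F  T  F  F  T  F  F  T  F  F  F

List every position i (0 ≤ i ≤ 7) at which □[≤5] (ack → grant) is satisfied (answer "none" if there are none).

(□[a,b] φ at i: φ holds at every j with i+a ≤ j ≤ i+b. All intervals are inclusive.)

Evaluate at each i in [0,7]:
  i=0: ✗ (fails at j=1)
  i=1: ✗ (fails at j=1)
  i=2: ✗ (fails at j=3)
  i=3: ✗ (fails at j=3)
  i=4: ✗ (fails at j=6)
  i=5: ✗ (fails at j=6)
  i=6: ✗ (fails at j=6)
  i=7: ✓ (all of [7,12])

7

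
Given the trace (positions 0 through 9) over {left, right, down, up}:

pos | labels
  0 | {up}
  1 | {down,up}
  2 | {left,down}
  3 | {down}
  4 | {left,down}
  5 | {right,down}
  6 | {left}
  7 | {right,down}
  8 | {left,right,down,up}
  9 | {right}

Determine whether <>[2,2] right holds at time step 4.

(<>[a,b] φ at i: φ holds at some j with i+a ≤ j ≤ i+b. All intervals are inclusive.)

Check right at each j in [6,6]:
  j=6: false
No position in the window satisfies it → formula fails.

False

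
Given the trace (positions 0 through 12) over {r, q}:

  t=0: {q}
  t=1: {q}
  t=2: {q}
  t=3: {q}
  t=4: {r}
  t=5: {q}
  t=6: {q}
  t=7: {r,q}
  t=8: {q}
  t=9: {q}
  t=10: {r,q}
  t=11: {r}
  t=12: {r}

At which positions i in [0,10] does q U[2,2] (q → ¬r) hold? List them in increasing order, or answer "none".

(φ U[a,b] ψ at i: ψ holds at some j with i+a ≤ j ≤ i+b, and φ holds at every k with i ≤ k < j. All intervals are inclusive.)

0, 1, 2, 6, 7, 9

Evaluate at each i in [0,10]:
  i=0: ✓ (rhs at j=2; lhs holds on [0,1])
  i=1: ✓ (rhs at j=3; lhs holds on [1,2])
  i=2: ✓ (rhs at j=4; lhs holds on [2,3])
  i=3: ✗ (lhs fails at k=4 before rhs at j=5)
  i=4: ✗ (lhs fails at k=4 before rhs at j=6)
  i=5: ✗ (no rhs in [7,7])
  i=6: ✓ (rhs at j=8; lhs holds on [6,7])
  i=7: ✓ (rhs at j=9; lhs holds on [7,8])
  i=8: ✗ (no rhs in [10,10])
  i=9: ✓ (rhs at j=11; lhs holds on [9,10])
  i=10: ✗ (lhs fails at k=11 before rhs at j=12)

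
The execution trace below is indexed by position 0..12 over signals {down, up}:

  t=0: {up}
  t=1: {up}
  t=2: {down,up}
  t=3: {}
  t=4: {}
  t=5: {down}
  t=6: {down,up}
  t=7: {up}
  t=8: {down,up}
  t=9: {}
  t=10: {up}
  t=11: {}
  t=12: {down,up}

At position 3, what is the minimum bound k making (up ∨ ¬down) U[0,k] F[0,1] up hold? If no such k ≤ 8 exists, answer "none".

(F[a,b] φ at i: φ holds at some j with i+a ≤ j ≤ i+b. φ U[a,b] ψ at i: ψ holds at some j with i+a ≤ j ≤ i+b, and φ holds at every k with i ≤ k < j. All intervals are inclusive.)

2

Need earliest j ≥ 3 with F[0,1] up, and (up ∨ ¬down) at every k in [3,j-1].
  j=3: rhs fails.
  j=4: rhs fails.
  j=5: rhs holds; lhs holds on [3,4]. k = 2.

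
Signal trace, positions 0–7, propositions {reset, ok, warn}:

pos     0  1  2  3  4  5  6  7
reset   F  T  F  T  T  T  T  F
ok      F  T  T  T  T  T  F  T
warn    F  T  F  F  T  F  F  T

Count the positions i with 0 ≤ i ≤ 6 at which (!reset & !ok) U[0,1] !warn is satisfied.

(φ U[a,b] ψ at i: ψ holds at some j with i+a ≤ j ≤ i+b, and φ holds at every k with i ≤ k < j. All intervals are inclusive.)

5

Evaluate at each i in [0,6]:
  i=0: ✓ (rhs at j=0)
  i=1: ✗ (lhs fails at k=1 before rhs at j=2)
  i=2: ✓ (rhs at j=2)
  i=3: ✓ (rhs at j=3)
  i=4: ✗ (lhs fails at k=4 before rhs at j=5)
  i=5: ✓ (rhs at j=5)
  i=6: ✓ (rhs at j=6)
Positions where it holds: {0, 2, 3, 5, 6} → 5.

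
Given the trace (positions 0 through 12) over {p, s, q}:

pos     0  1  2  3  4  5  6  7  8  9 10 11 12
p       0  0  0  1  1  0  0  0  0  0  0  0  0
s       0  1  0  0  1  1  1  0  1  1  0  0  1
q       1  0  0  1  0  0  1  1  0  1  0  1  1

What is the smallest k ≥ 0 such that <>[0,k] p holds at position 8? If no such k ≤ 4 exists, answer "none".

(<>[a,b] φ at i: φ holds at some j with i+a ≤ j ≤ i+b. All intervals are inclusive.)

none

Scan j = 8,9,… for p:
  j=8: fails
  j=9: fails
  j=10: fails
  j=11: fails
  j=12: fails
No j in [8,12] satisfies it → none.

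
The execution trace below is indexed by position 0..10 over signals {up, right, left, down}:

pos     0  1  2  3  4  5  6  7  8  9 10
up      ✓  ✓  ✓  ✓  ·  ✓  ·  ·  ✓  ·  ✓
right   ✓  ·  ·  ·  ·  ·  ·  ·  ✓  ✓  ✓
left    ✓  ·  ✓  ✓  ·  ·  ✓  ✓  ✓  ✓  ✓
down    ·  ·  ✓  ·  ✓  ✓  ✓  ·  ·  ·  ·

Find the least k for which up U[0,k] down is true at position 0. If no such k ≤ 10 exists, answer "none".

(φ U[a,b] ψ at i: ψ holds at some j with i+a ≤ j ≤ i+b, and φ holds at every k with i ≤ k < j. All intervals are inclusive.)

2

Need earliest j ≥ 0 with down, and up at every k in [0,j-1].
  j=0: rhs fails.
  j=1: rhs fails.
  j=2: rhs holds; lhs holds on [0,1]. k = 2.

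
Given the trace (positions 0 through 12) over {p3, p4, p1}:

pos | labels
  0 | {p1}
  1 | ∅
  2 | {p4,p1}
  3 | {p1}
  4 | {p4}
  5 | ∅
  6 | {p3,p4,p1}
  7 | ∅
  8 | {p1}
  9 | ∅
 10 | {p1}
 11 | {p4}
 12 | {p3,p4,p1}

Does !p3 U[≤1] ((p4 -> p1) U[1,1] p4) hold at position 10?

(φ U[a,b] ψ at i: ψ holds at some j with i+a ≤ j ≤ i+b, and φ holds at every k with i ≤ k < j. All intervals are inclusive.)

Need some j in [10,11] with ((p4 -> p1) U[1,1] p4), and !p3 at every k in [10,j-1].
  j=10: ((p4 -> p1) U[1,1] p4) holds; no prefix to check → satisfied.

Yes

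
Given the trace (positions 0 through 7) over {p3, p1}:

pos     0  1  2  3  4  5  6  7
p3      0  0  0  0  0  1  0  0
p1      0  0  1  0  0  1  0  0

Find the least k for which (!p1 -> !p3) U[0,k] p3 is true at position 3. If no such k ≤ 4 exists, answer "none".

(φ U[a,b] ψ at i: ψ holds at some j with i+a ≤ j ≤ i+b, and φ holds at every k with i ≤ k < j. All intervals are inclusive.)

2

Need earliest j ≥ 3 with p3, and (!p1 -> !p3) at every k in [3,j-1].
  j=3: rhs fails.
  j=4: rhs fails.
  j=5: rhs holds; lhs holds on [3,4]. k = 2.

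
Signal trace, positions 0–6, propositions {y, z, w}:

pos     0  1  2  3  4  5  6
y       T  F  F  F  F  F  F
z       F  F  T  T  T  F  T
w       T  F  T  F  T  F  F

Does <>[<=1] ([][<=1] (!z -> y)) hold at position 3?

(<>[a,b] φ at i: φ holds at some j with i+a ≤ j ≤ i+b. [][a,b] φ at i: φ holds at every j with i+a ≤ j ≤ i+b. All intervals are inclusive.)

True

Check [][<=1] (!z -> y) at each j in [3,4]:
  j=3: holds on [3,4]
  j=4: fails at 5
Found at j=3 → formula holds.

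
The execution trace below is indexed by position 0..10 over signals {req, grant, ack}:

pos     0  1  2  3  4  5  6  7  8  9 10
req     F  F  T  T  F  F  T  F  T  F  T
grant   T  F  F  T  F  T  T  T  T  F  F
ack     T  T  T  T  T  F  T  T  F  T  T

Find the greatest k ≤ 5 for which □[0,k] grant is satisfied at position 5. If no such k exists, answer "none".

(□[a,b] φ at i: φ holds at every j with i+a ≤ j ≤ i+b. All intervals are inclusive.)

3

grant must hold from j=5 onward; find where it first fails.
  j=5: holds
  j=6: holds
  j=7: holds
  j=8: holds
  j=9: fails
Holds on [5,8], so largest k = 3.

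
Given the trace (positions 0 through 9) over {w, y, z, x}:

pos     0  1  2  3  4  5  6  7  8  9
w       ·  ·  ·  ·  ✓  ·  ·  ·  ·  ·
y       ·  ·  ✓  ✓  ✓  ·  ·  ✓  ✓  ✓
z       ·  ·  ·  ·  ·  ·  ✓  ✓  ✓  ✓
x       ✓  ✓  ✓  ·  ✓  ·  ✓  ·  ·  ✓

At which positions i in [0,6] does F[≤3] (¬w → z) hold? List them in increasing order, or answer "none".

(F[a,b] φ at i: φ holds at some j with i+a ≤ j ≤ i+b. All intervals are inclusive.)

Evaluate at each i in [0,6]:
  i=0: ✗ (none in [0,3])
  i=1: ✓ (witness j=4)
  i=2: ✓ (witness j=4)
  i=3: ✓ (witness j=4)
  i=4: ✓ (witness j=4)
  i=5: ✓ (witness j=6)
  i=6: ✓ (witness j=6)

1, 2, 3, 4, 5, 6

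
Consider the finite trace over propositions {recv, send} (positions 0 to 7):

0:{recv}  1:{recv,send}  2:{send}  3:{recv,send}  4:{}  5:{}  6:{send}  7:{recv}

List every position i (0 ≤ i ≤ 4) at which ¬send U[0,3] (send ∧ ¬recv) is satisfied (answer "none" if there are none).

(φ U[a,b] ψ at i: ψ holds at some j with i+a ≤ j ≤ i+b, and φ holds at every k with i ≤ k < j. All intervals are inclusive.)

Evaluate at each i in [0,4]:
  i=0: ✗ (lhs fails at k=1 before rhs at j=2)
  i=1: ✗ (lhs fails at k=1 before rhs at j=2)
  i=2: ✓ (rhs at j=2)
  i=3: ✗ (lhs fails at k=3 before rhs at j=6)
  i=4: ✓ (rhs at j=6; lhs holds on [4,5])

2, 4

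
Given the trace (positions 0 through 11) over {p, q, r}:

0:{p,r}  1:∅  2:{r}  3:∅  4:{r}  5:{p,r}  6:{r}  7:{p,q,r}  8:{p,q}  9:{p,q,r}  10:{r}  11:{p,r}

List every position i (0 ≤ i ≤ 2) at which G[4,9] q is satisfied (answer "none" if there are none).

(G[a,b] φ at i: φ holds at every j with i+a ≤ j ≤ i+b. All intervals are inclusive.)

Evaluate at each i in [0,2]:
  i=0: ✗ (fails at j=4)
  i=1: ✗ (fails at j=5)
  i=2: ✗ (fails at j=6)

none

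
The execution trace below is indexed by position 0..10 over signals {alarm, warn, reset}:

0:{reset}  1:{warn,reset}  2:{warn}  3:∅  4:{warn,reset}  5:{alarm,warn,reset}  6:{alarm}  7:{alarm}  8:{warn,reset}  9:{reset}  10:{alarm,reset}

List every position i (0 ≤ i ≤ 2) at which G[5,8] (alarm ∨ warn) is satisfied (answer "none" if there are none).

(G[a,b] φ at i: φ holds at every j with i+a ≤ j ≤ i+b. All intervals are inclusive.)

Evaluate at each i in [0,2]:
  i=0: ✓ (all of [5,8])
  i=1: ✗ (fails at j=9)
  i=2: ✗ (fails at j=9)

0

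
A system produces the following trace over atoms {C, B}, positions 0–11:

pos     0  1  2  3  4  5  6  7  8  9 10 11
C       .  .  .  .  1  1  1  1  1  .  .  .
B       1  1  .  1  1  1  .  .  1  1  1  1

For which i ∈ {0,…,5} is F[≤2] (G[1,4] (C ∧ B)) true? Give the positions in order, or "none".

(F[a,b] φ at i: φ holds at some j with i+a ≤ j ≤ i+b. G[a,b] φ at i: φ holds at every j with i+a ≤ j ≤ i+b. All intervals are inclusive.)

Evaluate at each i in [0,5]:
  i=0: ✗ (none in [0,2])
  i=1: ✗ (none in [1,3])
  i=2: ✗ (none in [2,4])
  i=3: ✗ (none in [3,5])
  i=4: ✗ (none in [4,6])
  i=5: ✗ (none in [5,7])

none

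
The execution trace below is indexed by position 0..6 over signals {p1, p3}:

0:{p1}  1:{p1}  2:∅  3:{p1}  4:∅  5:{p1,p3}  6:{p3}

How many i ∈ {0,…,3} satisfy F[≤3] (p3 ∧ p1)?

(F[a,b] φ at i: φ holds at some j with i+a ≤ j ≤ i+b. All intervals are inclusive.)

2

Evaluate at each i in [0,3]:
  i=0: ✗ (none in [0,3])
  i=1: ✗ (none in [1,4])
  i=2: ✓ (witness j=5)
  i=3: ✓ (witness j=5)
Positions where it holds: {2, 3} → 2.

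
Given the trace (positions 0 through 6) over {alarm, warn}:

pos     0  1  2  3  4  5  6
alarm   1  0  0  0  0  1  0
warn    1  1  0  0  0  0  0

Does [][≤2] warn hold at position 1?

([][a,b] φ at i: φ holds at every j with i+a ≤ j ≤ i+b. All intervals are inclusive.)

False

Check warn at every j in [1,3]:
  j=1: true
  j=2: false
  j=3: false
Fails at j=2 → formula fails.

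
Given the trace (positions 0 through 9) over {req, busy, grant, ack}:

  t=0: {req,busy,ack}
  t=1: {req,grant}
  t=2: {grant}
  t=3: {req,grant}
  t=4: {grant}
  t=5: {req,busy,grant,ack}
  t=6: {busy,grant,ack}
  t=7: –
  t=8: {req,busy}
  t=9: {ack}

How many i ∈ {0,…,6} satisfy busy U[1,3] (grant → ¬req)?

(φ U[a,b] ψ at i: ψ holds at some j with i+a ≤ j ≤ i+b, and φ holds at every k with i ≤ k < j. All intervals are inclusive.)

Evaluate at each i in [0,6]:
  i=0: ✗ (lhs fails at k=1 before rhs at j=2)
  i=1: ✗ (lhs fails at k=1 before rhs at j=2)
  i=2: ✗ (lhs fails at k=2 before rhs at j=4)
  i=3: ✗ (lhs fails at k=3 before rhs at j=4)
  i=4: ✗ (lhs fails at k=4 before rhs at j=6)
  i=5: ✓ (rhs at j=6; lhs holds on [5,5])
  i=6: ✓ (rhs at j=7; lhs holds on [6,6])
Positions where it holds: {5, 6} → 2.

2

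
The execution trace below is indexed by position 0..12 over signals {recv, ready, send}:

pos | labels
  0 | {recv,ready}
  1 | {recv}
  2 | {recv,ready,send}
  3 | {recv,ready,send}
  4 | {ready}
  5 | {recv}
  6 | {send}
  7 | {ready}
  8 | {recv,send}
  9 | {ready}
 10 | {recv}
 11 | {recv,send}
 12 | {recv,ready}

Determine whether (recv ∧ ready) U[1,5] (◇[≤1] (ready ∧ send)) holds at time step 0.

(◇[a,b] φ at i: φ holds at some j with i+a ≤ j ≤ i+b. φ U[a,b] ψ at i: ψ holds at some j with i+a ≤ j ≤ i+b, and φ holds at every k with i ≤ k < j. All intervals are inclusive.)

Need some j in [1,5] with ◇[≤1] (ready ∧ send), and (recv ∧ ready) at every k in [0,j-1].
  j=1: ◇[≤1] (ready ∧ send) holds; (recv ∧ ready) holds at every k in [0,0] → satisfied.

Yes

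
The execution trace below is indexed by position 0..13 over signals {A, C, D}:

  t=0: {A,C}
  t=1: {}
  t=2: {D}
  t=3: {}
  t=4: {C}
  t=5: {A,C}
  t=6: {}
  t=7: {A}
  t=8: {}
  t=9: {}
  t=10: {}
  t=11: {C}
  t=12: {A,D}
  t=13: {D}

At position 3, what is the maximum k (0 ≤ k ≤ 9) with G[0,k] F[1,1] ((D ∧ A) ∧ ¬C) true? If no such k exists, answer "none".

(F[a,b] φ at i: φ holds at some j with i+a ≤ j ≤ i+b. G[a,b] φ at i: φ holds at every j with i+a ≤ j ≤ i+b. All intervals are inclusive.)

none

F[1,1] ((D ∧ A) ∧ ¬C) must hold from j=3 onward; find where it first fails.
  j=3: fails → no k works.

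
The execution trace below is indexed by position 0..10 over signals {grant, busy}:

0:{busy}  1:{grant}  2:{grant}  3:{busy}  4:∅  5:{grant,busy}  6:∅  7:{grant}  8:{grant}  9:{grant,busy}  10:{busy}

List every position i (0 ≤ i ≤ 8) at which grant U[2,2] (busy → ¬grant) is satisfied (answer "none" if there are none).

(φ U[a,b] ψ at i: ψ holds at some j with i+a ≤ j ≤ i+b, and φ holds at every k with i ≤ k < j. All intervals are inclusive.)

Evaluate at each i in [0,8]:
  i=0: ✗ (lhs fails at k=0 before rhs at j=2)
  i=1: ✓ (rhs at j=3; lhs holds on [1,2])
  i=2: ✗ (lhs fails at k=3 before rhs at j=4)
  i=3: ✗ (no rhs in [5,5])
  i=4: ✗ (lhs fails at k=4 before rhs at j=6)
  i=5: ✗ (lhs fails at k=6 before rhs at j=7)
  i=6: ✗ (lhs fails at k=6 before rhs at j=8)
  i=7: ✗ (no rhs in [9,9])
  i=8: ✓ (rhs at j=10; lhs holds on [8,9])

1, 8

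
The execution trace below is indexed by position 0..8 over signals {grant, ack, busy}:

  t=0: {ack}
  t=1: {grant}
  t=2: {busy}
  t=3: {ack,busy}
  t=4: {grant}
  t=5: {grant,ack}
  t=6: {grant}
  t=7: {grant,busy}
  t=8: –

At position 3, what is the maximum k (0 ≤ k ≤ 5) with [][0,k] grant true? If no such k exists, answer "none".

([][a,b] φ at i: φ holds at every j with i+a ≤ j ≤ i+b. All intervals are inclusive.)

grant must hold from j=3 onward; find where it first fails.
  j=3: fails → no k works.

none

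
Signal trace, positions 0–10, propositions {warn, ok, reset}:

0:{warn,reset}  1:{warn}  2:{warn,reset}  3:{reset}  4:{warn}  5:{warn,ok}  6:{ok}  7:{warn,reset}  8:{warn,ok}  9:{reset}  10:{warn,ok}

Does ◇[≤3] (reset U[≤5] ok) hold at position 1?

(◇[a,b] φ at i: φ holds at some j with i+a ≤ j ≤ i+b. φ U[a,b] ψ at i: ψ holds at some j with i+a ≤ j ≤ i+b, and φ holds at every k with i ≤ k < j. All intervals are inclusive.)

Does not hold

Check (reset U[≤5] ok) at each j in [1,4]:
  j=1: fails
  j=2: fails
  j=3: fails
  j=4: fails
No position in the window satisfies it → formula fails.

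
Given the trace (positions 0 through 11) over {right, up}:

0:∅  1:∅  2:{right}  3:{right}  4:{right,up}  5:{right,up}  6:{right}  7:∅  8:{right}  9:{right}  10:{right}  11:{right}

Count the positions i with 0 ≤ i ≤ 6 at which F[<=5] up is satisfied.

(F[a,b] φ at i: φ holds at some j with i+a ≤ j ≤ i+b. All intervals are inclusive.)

6

Evaluate at each i in [0,6]:
  i=0: ✓ (witness j=4)
  i=1: ✓ (witness j=4)
  i=2: ✓ (witness j=4)
  i=3: ✓ (witness j=4)
  i=4: ✓ (witness j=4)
  i=5: ✓ (witness j=5)
  i=6: ✗ (none in [6,11])
Positions where it holds: {0, 1, 2, 3, 4, 5} → 6.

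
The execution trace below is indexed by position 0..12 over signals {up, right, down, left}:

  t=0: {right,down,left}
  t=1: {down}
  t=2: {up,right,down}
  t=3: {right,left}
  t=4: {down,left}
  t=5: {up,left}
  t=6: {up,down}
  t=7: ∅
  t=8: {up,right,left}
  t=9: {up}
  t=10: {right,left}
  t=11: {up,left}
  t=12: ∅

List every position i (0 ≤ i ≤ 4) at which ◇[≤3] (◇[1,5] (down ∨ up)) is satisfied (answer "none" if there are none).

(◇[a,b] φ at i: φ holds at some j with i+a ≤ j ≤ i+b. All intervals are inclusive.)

0, 1, 2, 3, 4

Evaluate at each i in [0,4]:
  i=0: ✓ (witness j=0)
  i=1: ✓ (witness j=1)
  i=2: ✓ (witness j=2)
  i=3: ✓ (witness j=3)
  i=4: ✓ (witness j=4)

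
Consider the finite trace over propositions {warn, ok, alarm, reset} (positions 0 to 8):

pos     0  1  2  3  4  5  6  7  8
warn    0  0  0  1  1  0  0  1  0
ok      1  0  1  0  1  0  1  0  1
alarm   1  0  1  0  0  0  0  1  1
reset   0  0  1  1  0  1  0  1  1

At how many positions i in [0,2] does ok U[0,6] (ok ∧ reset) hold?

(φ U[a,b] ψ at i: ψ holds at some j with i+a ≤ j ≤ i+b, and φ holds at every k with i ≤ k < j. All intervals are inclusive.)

Evaluate at each i in [0,2]:
  i=0: ✗ (lhs fails at k=1 before rhs at j=2)
  i=1: ✗ (lhs fails at k=1 before rhs at j=2)
  i=2: ✓ (rhs at j=2)
Positions where it holds: {2} → 1.

1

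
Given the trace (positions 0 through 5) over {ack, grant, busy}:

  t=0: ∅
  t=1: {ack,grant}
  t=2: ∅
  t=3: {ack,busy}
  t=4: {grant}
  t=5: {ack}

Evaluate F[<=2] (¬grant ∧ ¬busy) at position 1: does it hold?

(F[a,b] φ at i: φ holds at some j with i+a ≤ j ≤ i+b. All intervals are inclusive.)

Yes

Check (¬grant ∧ ¬busy) at each j in [1,3]:
  j=1: false
  j=2: true
  j=3: false
Found at j=2 → formula holds.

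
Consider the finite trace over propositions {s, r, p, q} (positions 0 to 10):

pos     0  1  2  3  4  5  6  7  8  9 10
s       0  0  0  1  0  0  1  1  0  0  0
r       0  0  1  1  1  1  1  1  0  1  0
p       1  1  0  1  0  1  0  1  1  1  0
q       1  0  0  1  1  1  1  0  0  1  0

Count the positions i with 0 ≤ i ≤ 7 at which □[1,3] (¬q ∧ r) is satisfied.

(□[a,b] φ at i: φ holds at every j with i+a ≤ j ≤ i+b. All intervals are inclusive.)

Evaluate at each i in [0,7]:
  i=0: ✗ (fails at j=1)
  i=1: ✗ (fails at j=3)
  i=2: ✗ (fails at j=3)
  i=3: ✗ (fails at j=4)
  i=4: ✗ (fails at j=5)
  i=5: ✗ (fails at j=6)
  i=6: ✗ (fails at j=8)
  i=7: ✗ (fails at j=8)
Positions where it holds: {} → 0.

0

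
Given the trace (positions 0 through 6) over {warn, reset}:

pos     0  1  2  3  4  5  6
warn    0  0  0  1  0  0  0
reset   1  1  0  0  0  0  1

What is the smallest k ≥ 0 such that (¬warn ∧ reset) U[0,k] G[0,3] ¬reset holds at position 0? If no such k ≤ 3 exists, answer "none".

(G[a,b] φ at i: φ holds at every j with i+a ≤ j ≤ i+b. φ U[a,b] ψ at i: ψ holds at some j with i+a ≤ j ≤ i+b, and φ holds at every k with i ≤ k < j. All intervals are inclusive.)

Need earliest j ≥ 0 with G[0,3] ¬reset, and (¬warn ∧ reset) at every k in [0,j-1].
  j=0: rhs fails.
  j=1: rhs fails.
  j=2: rhs holds; lhs holds on [0,1]. k = 2.

2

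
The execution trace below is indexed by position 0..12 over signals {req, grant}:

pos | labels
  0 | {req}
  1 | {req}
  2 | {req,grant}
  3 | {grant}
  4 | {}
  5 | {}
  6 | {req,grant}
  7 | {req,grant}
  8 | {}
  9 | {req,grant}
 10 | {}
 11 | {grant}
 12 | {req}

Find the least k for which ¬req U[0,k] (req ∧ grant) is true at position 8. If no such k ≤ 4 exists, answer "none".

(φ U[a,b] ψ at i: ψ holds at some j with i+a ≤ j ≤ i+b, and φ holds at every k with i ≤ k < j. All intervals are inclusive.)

1

Need earliest j ≥ 8 with (req ∧ grant), and ¬req at every k in [8,j-1].
  j=8: rhs fails.
  j=9: rhs holds; lhs holds on [8,8]. k = 1.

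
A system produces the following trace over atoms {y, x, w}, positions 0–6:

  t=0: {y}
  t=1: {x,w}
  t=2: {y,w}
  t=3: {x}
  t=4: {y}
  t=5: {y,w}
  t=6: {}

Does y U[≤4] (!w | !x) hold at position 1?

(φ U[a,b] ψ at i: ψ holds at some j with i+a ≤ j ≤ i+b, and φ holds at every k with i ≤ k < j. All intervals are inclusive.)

False

Need some j in [1,5] with (!w | !x), and y at every k in [1,j-1].
  j=1: (!w | !x) false.
  j=2: (!w | !x) holds, but y fails at k=1 → not this j.
  j=3: (!w | !x) holds, but y fails at k=1 → not this j.
  j=4: (!w | !x) holds, but y fails at k=1 → not this j.
  j=5: (!w | !x) holds, but y fails at k=1 → not this j.
No j in the window works → until fails.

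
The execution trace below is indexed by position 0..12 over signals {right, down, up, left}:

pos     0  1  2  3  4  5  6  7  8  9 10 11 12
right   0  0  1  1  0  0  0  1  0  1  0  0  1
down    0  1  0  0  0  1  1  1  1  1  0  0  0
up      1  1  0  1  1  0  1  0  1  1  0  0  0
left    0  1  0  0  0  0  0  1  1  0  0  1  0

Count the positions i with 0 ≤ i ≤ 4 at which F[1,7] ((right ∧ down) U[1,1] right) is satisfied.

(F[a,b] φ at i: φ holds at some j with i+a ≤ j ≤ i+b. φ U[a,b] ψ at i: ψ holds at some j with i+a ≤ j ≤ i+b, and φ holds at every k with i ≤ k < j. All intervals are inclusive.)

Evaluate at each i in [0,4]:
  i=0: ✗ (none in [1,7])
  i=1: ✗ (none in [2,8])
  i=2: ✗ (none in [3,9])
  i=3: ✗ (none in [4,10])
  i=4: ✗ (none in [5,11])
Positions where it holds: {} → 0.

0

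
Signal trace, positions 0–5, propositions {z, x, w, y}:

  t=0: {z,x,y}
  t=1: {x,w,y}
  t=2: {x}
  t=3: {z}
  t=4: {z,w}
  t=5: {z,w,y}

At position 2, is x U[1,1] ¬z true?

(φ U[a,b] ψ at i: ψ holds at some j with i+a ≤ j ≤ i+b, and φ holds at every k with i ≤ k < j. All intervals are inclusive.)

Need some j in [3,3] with ¬z, and x at every k in [2,j-1].
  j=3: ¬z false.
No j in the window works → until fails.

False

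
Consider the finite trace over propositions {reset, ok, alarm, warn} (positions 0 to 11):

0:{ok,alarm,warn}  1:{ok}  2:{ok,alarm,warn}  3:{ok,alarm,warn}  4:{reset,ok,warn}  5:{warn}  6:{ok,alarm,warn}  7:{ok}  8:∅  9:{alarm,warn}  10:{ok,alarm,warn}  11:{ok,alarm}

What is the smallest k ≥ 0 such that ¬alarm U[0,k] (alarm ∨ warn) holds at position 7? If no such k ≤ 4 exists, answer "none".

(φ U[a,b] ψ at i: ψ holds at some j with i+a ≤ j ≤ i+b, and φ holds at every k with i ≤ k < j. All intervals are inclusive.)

2

Need earliest j ≥ 7 with (alarm ∨ warn), and ¬alarm at every k in [7,j-1].
  j=7: rhs fails.
  j=8: rhs fails.
  j=9: rhs holds; lhs holds on [7,8]. k = 2.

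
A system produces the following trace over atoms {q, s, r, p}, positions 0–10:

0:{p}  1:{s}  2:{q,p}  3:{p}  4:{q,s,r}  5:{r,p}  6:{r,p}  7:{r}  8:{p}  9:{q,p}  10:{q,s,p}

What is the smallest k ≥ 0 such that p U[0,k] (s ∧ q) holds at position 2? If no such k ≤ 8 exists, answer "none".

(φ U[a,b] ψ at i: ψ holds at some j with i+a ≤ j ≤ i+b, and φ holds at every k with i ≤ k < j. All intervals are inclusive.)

2

Need earliest j ≥ 2 with (s ∧ q), and p at every k in [2,j-1].
  j=2: rhs fails.
  j=3: rhs fails.
  j=4: rhs holds; lhs holds on [2,3]. k = 2.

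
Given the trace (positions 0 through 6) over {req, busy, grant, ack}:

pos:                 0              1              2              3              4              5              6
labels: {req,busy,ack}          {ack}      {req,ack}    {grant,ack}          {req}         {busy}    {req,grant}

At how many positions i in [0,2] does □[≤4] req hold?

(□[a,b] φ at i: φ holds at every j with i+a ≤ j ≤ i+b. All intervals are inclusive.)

0

Evaluate at each i in [0,2]:
  i=0: ✗ (fails at j=1)
  i=1: ✗ (fails at j=1)
  i=2: ✗ (fails at j=3)
Positions where it holds: {} → 0.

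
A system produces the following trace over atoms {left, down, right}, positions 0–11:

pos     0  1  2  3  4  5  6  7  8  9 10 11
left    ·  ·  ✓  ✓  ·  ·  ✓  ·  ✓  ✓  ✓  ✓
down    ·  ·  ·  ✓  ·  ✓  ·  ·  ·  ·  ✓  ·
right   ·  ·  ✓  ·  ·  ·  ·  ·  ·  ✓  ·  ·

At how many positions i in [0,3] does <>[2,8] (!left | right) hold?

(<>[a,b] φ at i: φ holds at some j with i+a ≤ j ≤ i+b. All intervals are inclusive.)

Evaluate at each i in [0,3]:
  i=0: ✓ (witness j=2)
  i=1: ✓ (witness j=4)
  i=2: ✓ (witness j=4)
  i=3: ✓ (witness j=5)
Positions where it holds: {0, 1, 2, 3} → 4.

4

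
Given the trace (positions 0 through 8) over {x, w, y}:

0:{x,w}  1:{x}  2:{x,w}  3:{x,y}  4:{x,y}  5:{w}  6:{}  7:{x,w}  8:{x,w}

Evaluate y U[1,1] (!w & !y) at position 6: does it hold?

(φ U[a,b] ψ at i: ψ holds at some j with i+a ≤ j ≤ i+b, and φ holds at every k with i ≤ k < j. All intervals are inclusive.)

Need some j in [7,7] with (!w & !y), and y at every k in [6,j-1].
  j=7: (!w & !y) false.
No j in the window works → until fails.

Does not hold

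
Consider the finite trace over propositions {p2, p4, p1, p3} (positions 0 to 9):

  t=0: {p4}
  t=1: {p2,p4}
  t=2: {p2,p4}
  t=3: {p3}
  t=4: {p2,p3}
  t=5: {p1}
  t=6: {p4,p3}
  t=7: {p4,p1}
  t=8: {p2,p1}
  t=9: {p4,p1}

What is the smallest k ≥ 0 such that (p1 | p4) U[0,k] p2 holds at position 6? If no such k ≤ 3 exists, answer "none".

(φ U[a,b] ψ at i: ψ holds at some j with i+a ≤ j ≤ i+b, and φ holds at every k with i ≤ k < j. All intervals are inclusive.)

2

Need earliest j ≥ 6 with p2, and (p1 | p4) at every k in [6,j-1].
  j=6: rhs fails.
  j=7: rhs fails.
  j=8: rhs holds; lhs holds on [6,7]. k = 2.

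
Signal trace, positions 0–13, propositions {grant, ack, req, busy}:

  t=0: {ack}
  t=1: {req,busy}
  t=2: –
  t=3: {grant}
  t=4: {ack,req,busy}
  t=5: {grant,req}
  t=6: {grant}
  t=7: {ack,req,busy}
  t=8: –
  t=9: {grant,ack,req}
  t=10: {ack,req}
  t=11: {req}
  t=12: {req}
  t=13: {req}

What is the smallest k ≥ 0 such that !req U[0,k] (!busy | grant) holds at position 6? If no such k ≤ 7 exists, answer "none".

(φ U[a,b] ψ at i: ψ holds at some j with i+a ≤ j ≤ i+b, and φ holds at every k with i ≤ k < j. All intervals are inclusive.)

Need earliest j ≥ 6 with (!busy | grant), and !req at every k in [6,j-1].
  j=6: rhs holds (empty prefix). k = 0.

0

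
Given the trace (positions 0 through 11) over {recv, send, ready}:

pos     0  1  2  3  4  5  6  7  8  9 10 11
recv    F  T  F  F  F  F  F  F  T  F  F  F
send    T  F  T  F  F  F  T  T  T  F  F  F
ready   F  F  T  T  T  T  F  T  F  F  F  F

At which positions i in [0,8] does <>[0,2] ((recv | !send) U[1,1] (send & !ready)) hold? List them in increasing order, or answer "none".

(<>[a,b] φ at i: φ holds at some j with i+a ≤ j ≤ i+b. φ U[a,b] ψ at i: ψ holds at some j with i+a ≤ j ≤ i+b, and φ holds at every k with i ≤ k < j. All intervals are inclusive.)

Evaluate at each i in [0,8]:
  i=0: ✗ (none in [0,2])
  i=1: ✗ (none in [1,3])
  i=2: ✗ (none in [2,4])
  i=3: ✓ (witness j=5)
  i=4: ✓ (witness j=5)
  i=5: ✓ (witness j=5)
  i=6: ✗ (none in [6,8])
  i=7: ✗ (none in [7,9])
  i=8: ✗ (none in [8,10])

3, 4, 5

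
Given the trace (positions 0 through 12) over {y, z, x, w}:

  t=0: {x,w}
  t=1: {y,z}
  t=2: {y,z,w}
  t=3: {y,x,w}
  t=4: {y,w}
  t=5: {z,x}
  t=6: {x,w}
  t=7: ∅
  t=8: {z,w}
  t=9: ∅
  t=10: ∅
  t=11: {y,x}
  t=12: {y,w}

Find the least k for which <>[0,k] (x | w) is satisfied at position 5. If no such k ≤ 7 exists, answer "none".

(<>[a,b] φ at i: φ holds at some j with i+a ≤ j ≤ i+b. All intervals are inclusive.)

Scan j = 5,6,… for (x | w):
  j=5: holds
First hit at j=5, so smallest k = 5-5 = 0.

0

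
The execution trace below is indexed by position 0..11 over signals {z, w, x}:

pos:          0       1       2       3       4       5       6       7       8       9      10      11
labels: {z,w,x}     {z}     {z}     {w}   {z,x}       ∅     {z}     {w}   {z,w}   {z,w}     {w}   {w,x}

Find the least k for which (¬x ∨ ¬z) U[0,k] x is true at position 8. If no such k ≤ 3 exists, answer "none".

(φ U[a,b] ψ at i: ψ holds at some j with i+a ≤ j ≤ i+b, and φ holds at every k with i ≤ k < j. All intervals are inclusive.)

Need earliest j ≥ 8 with x, and (¬x ∨ ¬z) at every k in [8,j-1].
  j=8: rhs fails.
  j=9: rhs fails.
  j=10: rhs fails.
  j=11: rhs holds; lhs holds on [8,10]. k = 3.

3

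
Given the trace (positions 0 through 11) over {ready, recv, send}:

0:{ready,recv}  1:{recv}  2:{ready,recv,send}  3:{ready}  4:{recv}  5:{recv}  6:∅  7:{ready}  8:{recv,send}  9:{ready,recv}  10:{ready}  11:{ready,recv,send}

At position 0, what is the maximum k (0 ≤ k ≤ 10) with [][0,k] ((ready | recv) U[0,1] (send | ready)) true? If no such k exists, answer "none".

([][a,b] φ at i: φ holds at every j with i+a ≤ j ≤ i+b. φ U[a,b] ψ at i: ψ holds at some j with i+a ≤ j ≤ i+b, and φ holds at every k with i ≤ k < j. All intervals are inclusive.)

((ready | recv) U[0,1] (send | ready)) must hold from j=0 onward; find where it first fails.
  j=0: holds
  j=1: holds
  j=2: holds
  j=3: holds
  j=4: fails
Holds on [0,3], so largest k = 3.

3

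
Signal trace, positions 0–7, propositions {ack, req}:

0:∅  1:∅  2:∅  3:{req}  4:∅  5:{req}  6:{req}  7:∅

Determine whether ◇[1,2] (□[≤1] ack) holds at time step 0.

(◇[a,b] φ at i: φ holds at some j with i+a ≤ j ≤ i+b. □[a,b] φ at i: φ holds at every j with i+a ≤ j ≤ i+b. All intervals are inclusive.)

Check □[≤1] ack at each j in [1,2]:
  j=1: fails at 1
  j=2: fails at 2
No position in the window satisfies it → formula fails.

No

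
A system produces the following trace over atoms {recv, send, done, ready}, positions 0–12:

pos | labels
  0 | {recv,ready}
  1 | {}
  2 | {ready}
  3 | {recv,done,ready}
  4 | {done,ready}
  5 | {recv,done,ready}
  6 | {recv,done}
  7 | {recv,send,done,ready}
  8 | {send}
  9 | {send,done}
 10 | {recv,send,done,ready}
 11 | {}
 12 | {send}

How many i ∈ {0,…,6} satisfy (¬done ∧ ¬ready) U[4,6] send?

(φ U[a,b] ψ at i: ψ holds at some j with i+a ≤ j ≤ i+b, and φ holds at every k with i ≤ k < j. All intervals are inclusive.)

Evaluate at each i in [0,6]:
  i=0: ✗ (no rhs in [4,6])
  i=1: ✗ (lhs fails at k=2 before rhs at j=7)
  i=2: ✗ (lhs fails at k=2 before rhs at j=7)
  i=3: ✗ (lhs fails at k=3 before rhs at j=7)
  i=4: ✗ (lhs fails at k=4 before rhs at j=8)
  i=5: ✗ (lhs fails at k=5 before rhs at j=9)
  i=6: ✗ (lhs fails at k=6 before rhs at j=10)
Positions where it holds: {} → 0.

0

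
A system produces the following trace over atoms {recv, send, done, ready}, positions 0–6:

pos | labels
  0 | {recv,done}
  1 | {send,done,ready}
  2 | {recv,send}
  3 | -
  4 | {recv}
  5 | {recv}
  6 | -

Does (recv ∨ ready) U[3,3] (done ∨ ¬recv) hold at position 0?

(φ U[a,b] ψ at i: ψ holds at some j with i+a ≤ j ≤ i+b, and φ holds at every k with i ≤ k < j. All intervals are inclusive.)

True

Need some j in [3,3] with (done ∨ ¬recv), and (recv ∨ ready) at every k in [0,j-1].
  j=3: (done ∨ ¬recv) holds; (recv ∨ ready) holds at every k in [0,2] → satisfied.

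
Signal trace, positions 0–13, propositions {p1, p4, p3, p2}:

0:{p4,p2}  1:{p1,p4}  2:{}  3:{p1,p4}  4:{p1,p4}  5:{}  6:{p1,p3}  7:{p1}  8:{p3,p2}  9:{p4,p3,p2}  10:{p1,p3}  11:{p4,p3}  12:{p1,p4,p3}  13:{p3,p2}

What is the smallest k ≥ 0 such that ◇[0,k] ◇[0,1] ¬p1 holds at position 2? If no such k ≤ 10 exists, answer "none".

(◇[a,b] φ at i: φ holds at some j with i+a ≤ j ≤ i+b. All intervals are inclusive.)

Scan j = 2,3,… for ◇[0,1] ¬p1:
  j=2: holds
First hit at j=2, so smallest k = 2-2 = 0.

0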